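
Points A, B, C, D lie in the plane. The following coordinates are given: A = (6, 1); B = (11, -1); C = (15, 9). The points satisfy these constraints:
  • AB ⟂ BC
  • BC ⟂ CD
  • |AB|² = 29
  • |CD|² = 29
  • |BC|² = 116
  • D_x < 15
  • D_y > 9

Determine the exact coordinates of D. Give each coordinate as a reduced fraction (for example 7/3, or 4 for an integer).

D = (10, 11)

1. D_x = 10  [[BC ⟂ CD ⇒ 4x+10y-150=0] ∩ [|D−(15, 9)|²=29]]
2. D_y = 11  [[BC ⟂ CD ⇒ 4x+10y-150=0] ∩ [|D−(15, 9)|²=29]]
   so D = (10, 11)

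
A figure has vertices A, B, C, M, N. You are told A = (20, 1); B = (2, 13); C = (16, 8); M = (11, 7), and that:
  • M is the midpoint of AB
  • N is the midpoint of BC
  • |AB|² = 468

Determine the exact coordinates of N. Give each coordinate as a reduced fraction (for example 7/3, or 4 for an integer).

1. N_x = 9  [2·N = B+C = (2, 13)+(16, 8)]
2. N_y = 21/2  [2·N = B+C = (2, 13)+(16, 8)]
   so N = (9, 21/2)

N = (9, 21/2)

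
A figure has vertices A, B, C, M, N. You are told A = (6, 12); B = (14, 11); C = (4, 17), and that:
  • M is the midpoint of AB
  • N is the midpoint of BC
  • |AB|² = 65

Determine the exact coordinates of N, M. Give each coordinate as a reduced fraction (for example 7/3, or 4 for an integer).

N = (9, 14)
M = (10, 23/2)

1. M_x = 10  [2·M = A+B = (6, 12)+(14, 11)]
2. M_y = 23/2  [2·M = A+B = (6, 12)+(14, 11)]
   so M = (10, 23/2)
3. N_x = 9  [2·N = B+C = (14, 11)+(4, 17)]
4. N_y = 14  [2·N = B+C = (14, 11)+(4, 17)]
   so N = (9, 14)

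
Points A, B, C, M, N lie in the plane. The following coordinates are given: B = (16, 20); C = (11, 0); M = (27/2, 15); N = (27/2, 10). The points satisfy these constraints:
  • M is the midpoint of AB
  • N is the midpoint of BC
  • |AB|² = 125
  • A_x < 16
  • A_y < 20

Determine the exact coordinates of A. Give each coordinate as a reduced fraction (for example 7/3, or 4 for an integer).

1. A_x = 11  [A = 2·M−B = 2·(27/2, 15)−(16, 20)]
2. A_y = 10  [A = 2·M−B = 2·(27/2, 15)−(16, 20)]
   so A = (11, 10)

A = (11, 10)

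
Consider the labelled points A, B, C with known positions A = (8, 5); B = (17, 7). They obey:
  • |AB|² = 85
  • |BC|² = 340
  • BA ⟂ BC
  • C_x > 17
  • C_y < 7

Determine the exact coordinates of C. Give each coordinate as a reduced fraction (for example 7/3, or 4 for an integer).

C = (21, -11)

1. C_x = 21  [[BA ⟂ BC ⇒ -9x-2y+167=0] ∩ [|C−(17, 7)|²=340]]
2. C_y = -11  [[BA ⟂ BC ⇒ -9x-2y+167=0] ∩ [|C−(17, 7)|²=340]]
   so C = (21, -11)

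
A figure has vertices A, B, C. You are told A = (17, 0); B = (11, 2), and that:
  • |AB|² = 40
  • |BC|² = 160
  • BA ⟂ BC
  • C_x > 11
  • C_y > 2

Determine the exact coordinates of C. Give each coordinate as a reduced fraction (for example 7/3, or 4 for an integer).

1. C_x = 15  [[BA ⟂ BC ⇒ 6x-2y-62=0] ∩ [|C−(11, 2)|²=160]]
2. C_y = 14  [[BA ⟂ BC ⇒ 6x-2y-62=0] ∩ [|C−(11, 2)|²=160]]
   so C = (15, 14)

C = (15, 14)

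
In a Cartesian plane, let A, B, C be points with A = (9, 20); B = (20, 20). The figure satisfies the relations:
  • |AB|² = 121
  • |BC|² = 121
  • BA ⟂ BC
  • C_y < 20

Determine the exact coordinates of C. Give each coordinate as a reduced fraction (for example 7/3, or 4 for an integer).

C = (20, 9)

1. C_x = 20  [[BA ⟂ BC ⇒ -11x+220=0] ∩ [|C−(20, 20)|²=121]]
2. C_y = 9  [[BA ⟂ BC ⇒ -11x+220=0] ∩ [|C−(20, 20)|²=121]]
   so C = (20, 9)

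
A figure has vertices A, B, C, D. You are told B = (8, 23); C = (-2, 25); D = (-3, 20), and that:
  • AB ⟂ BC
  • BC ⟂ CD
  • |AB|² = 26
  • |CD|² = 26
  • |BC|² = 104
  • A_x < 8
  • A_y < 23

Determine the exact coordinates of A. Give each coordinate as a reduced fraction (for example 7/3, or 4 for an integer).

A = (7, 18)

1. A_x = 7  [[AB ⟂ BC ⇒ 10x-2y-34=0] ∩ [|A−(8, 23)|²=26]]
2. A_y = 18  [[AB ⟂ BC ⇒ 10x-2y-34=0] ∩ [|A−(8, 23)|²=26]]
   so A = (7, 18)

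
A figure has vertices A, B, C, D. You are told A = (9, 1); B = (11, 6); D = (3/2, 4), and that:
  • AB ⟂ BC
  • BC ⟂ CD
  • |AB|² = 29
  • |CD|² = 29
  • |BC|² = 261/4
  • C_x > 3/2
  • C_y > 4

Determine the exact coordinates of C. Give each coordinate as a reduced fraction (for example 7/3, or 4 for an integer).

C = (7/2, 9)

1. C_x = 7/2  [[AB ⟂ BC ⇒ 2x+5y-52=0] ∩ [|C−(3/2, 4)|²=29]]
2. C_y = 9  [[AB ⟂ BC ⇒ 2x+5y-52=0] ∩ [|C−(3/2, 4)|²=29]]
   so C = (7/2, 9)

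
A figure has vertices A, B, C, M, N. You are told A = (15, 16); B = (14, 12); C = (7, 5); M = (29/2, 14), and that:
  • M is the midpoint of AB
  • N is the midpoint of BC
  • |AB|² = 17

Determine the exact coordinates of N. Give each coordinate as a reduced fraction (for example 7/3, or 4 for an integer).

1. N_x = 21/2  [2·N = B+C = (14, 12)+(7, 5)]
2. N_y = 17/2  [2·N = B+C = (14, 12)+(7, 5)]
   so N = (21/2, 17/2)

N = (21/2, 17/2)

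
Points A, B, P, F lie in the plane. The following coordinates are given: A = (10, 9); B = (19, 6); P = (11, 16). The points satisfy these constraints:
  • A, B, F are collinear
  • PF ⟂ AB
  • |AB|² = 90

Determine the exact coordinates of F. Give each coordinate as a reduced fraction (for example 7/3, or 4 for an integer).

1. F_x = 44/5  [[A, B, F are collinear ⇒ 3x+9y-111=0] ∩ [PF ⟂ AB ⇒ 9x-3y-51=0]]
2. F_y = 47/5  [[A, B, F are collinear ⇒ 3x+9y-111=0] ∩ [PF ⟂ AB ⇒ 9x-3y-51=0]]
   so F = (44/5, 47/5)

F = (44/5, 47/5)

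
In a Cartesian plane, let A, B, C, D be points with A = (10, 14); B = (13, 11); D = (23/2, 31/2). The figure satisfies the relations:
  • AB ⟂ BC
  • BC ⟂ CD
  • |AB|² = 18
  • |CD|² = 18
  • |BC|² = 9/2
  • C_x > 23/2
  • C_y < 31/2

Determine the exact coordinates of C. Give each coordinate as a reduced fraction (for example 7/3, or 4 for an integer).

C = (29/2, 25/2)

1. C_x = 29/2  [[AB ⟂ BC ⇒ 3x-3y-6=0] ∩ [|C−(23/2, 31/2)|²=18]]
2. C_y = 25/2  [[AB ⟂ BC ⇒ 3x-3y-6=0] ∩ [|C−(23/2, 31/2)|²=18]]
   so C = (29/2, 25/2)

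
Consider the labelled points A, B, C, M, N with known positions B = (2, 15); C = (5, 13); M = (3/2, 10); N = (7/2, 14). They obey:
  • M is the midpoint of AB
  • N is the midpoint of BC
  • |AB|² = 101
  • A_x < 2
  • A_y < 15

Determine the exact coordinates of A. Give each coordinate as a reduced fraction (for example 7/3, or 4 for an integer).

A = (1, 5)

1. A_x = 1  [A = 2·M−B = 2·(3/2, 10)−(2, 15)]
2. A_y = 5  [A = 2·M−B = 2·(3/2, 10)−(2, 15)]
   so A = (1, 5)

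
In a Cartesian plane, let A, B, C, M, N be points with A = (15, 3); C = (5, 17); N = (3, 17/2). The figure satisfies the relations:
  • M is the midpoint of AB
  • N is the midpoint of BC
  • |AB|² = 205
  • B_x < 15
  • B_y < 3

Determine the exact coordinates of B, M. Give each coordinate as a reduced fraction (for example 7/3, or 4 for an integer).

1. B_x = 1  [B = 2·N−C = 2·(3, 17/2)−(5, 17)]
2. B_y = 0  [B = 2·N−C = 2·(3, 17/2)−(5, 17)]
   so B = (1, 0)
3. M_x = 8  [2·M = A+B = (15, 3)+(1, 0)]
4. M_y = 3/2  [2·M = A+B = (15, 3)+(1, 0)]
   so M = (8, 3/2)

B = (1, 0)
M = (8, 3/2)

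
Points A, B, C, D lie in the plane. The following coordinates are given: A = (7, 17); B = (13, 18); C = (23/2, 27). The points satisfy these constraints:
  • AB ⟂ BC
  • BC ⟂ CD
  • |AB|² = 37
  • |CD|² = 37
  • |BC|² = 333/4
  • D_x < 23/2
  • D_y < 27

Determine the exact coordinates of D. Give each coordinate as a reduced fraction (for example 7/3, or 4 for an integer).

D = (11/2, 26)

1. D_x = 11/2  [[BC ⟂ CD ⇒ -3/2x+9y-903/4=0] ∩ [|D−(23/2, 27)|²=37]]
2. D_y = 26  [[BC ⟂ CD ⇒ -3/2x+9y-903/4=0] ∩ [|D−(23/2, 27)|²=37]]
   so D = (11/2, 26)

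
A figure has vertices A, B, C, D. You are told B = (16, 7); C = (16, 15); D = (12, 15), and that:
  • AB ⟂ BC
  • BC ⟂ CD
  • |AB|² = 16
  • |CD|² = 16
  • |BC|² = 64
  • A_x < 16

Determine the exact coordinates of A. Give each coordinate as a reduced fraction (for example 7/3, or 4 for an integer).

1. A_x = 12  [[AB ⟂ BC ⇒ -8y+56=0] ∩ [|A−(16, 7)|²=16]]
2. A_y = 7  [[AB ⟂ BC ⇒ -8y+56=0] ∩ [|A−(16, 7)|²=16]]
   so A = (12, 7)

A = (12, 7)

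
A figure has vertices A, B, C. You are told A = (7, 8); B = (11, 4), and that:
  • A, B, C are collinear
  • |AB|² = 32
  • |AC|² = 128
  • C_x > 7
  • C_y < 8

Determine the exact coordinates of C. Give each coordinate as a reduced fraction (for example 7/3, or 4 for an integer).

C = (15, 0)

1. C_x = 15  [[A, B, C are collinear ⇒ 4x+4y-60=0] ∩ [|C−(7, 8)|²=128]]
2. C_y = 0  [[A, B, C are collinear ⇒ 4x+4y-60=0] ∩ [|C−(7, 8)|²=128]]
   so C = (15, 0)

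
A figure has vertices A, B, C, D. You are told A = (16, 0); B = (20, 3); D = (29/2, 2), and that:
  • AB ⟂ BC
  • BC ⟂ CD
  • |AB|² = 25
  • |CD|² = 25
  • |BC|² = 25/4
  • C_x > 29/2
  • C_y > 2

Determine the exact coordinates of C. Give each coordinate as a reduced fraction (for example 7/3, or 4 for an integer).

C = (37/2, 5)

1. C_x = 37/2  [[AB ⟂ BC ⇒ 4x+3y-89=0] ∩ [|C−(29/2, 2)|²=25]]
2. C_y = 5  [[AB ⟂ BC ⇒ 4x+3y-89=0] ∩ [|C−(29/2, 2)|²=25]]
   so C = (37/2, 5)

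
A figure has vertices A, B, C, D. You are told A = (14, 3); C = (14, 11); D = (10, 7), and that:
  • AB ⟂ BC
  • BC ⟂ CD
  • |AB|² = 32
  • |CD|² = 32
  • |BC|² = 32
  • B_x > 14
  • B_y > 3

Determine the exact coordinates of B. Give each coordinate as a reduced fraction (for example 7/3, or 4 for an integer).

B = (18, 7)

1. B_x = 18  [[BC ⟂ CD ⇒ 4x+4y-100=0] ∩ [|B−(14, 3)|²=32]]
2. B_y = 7  [[BC ⟂ CD ⇒ 4x+4y-100=0] ∩ [|B−(14, 3)|²=32]]
   so B = (18, 7)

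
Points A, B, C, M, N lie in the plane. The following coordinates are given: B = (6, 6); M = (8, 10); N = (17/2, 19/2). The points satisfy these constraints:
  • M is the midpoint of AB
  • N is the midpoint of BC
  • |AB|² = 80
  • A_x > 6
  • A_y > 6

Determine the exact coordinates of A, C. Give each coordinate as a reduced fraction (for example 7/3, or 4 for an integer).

1. A_x = 10  [A = 2·M−B = 2·(8, 10)−(6, 6)]
2. A_y = 14  [A = 2·M−B = 2·(8, 10)−(6, 6)]
   so A = (10, 14)
3. C_x = 11  [C = 2·N−B = 2·(17/2, 19/2)−(6, 6)]
4. C_y = 13  [C = 2·N−B = 2·(17/2, 19/2)−(6, 6)]
   so C = (11, 13)

A = (10, 14)
C = (11, 13)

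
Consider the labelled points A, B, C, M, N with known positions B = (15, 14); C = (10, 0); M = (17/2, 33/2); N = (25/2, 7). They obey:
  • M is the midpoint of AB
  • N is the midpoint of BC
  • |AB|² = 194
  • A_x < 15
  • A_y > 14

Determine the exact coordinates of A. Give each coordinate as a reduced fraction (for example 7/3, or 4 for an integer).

1. A_x = 2  [A = 2·M−B = 2·(17/2, 33/2)−(15, 14)]
2. A_y = 19  [A = 2·M−B = 2·(17/2, 33/2)−(15, 14)]
   so A = (2, 19)

A = (2, 19)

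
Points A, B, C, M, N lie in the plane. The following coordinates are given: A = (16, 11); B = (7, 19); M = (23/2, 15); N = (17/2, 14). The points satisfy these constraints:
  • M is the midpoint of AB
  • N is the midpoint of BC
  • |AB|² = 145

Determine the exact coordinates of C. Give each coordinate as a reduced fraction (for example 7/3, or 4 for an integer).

1. C_x = 10  [C = 2·N−B = 2·(17/2, 14)−(7, 19)]
2. C_y = 9  [C = 2·N−B = 2·(17/2, 14)−(7, 19)]
   so C = (10, 9)

C = (10, 9)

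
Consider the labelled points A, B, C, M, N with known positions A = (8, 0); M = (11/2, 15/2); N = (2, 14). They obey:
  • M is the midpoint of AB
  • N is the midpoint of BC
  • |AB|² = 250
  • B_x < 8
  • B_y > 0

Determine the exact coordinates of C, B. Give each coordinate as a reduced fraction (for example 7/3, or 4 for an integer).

C = (1, 13)
B = (3, 15)

1. B_x = 3  [B = 2·M−A = 2·(11/2, 15/2)−(8, 0)]
2. B_y = 15  [B = 2·M−A = 2·(11/2, 15/2)−(8, 0)]
   so B = (3, 15)
3. C_x = 1  [C = 2·N−B = 2·(2, 14)−(3, 15)]
4. C_y = 13  [C = 2·N−B = 2·(2, 14)−(3, 15)]
   so C = (1, 13)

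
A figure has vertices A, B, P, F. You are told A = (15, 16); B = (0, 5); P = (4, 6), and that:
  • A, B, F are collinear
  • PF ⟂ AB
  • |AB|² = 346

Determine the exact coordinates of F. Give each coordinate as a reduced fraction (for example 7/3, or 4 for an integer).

1. F_x = 1065/346  [[A, B, F are collinear ⇒ 11x-15y+75=0] ∩ [PF ⟂ AB ⇒ -15x-11y+126=0]]
2. F_y = 2511/346  [[A, B, F are collinear ⇒ 11x-15y+75=0] ∩ [PF ⟂ AB ⇒ -15x-11y+126=0]]
   so F = (1065/346, 2511/346)

F = (1065/346, 2511/346)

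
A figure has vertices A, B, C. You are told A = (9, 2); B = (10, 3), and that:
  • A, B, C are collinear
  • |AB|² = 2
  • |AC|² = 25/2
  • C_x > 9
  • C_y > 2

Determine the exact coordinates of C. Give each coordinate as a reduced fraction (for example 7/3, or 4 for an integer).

C = (23/2, 9/2)

1. C_x = 23/2  [[A, B, C are collinear ⇒ -1x+1y+7=0] ∩ [|C−(9, 2)|²=25/2]]
2. C_y = 9/2  [[A, B, C are collinear ⇒ -1x+1y+7=0] ∩ [|C−(9, 2)|²=25/2]]
   so C = (23/2, 9/2)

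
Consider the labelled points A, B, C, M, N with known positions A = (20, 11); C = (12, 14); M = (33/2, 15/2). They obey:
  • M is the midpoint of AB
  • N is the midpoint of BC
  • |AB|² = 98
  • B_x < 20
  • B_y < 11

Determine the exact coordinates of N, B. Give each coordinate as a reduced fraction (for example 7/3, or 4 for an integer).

N = (25/2, 9)
B = (13, 4)

1. B_x = 13  [B = 2·M−A = 2·(33/2, 15/2)−(20, 11)]
2. B_y = 4  [B = 2·M−A = 2·(33/2, 15/2)−(20, 11)]
   so B = (13, 4)
3. N_x = 25/2  [2·N = B+C = (13, 4)+(12, 14)]
4. N_y = 9  [2·N = B+C = (13, 4)+(12, 14)]
   so N = (25/2, 9)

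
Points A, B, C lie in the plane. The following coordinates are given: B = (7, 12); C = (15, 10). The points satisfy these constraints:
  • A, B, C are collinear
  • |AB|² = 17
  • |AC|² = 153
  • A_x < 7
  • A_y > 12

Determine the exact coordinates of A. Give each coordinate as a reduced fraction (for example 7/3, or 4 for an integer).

A = (3, 13)

1. A_x = 3  [[A, B, C are collinear ⇒ 2x+8y-110=0] ∩ [|A−(7, 12)|²=17]]
2. A_y = 13  [[A, B, C are collinear ⇒ 2x+8y-110=0] ∩ [|A−(7, 12)|²=17]]
   so A = (3, 13)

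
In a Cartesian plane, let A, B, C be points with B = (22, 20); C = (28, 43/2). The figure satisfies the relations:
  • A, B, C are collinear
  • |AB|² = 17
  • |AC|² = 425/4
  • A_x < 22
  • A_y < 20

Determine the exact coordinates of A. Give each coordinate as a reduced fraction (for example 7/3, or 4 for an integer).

1. A_x = 18  [[A, B, C are collinear ⇒ -3/2x+6y-87=0] ∩ [|A−(22, 20)|²=17]]
2. A_y = 19  [[A, B, C are collinear ⇒ -3/2x+6y-87=0] ∩ [|A−(22, 20)|²=17]]
   so A = (18, 19)

A = (18, 19)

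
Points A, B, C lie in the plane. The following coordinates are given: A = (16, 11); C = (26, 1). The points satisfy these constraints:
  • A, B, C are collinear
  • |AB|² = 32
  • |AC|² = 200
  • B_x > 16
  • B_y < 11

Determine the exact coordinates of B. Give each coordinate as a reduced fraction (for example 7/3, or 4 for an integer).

1. B_x = 20  [[A, B, C are collinear ⇒ -10x-10y+270=0] ∩ [|B−(16, 11)|²=32]]
2. B_y = 7  [[A, B, C are collinear ⇒ -10x-10y+270=0] ∩ [|B−(16, 11)|²=32]]
   so B = (20, 7)

B = (20, 7)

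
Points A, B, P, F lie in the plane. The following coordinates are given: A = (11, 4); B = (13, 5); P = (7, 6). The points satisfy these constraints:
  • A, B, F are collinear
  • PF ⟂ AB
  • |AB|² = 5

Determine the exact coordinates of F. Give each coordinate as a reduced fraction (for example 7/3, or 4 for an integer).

1. F_x = 43/5  [[A, B, F are collinear ⇒ -1x+2y+3=0] ∩ [PF ⟂ AB ⇒ 2x+1y-20=0]]
2. F_y = 14/5  [[A, B, F are collinear ⇒ -1x+2y+3=0] ∩ [PF ⟂ AB ⇒ 2x+1y-20=0]]
   so F = (43/5, 14/5)

F = (43/5, 14/5)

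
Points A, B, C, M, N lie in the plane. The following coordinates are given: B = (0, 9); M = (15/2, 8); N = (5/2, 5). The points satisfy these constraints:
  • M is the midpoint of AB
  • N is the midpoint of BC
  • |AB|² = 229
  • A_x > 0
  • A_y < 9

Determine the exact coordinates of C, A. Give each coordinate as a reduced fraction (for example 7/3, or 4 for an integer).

C = (5, 1)
A = (15, 7)

1. A_x = 15  [A = 2·M−B = 2·(15/2, 8)−(0, 9)]
2. A_y = 7  [A = 2·M−B = 2·(15/2, 8)−(0, 9)]
   so A = (15, 7)
3. C_x = 5  [C = 2·N−B = 2·(5/2, 5)−(0, 9)]
4. C_y = 1  [C = 2·N−B = 2·(5/2, 5)−(0, 9)]
   so C = (5, 1)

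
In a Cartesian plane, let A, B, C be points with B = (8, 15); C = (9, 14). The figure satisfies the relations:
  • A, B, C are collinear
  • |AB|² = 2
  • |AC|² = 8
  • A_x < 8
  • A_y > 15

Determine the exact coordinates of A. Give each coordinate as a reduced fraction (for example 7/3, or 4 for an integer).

A = (7, 16)

1. A_x = 7  [[A, B, C are collinear ⇒ 1x+1y-23=0] ∩ [|A−(8, 15)|²=2]]
2. A_y = 16  [[A, B, C are collinear ⇒ 1x+1y-23=0] ∩ [|A−(8, 15)|²=2]]
   so A = (7, 16)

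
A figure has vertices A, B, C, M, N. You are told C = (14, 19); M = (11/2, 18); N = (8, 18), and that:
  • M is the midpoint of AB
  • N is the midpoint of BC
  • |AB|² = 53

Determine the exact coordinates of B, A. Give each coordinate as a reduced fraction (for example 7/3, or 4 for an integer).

B = (2, 17)
A = (9, 19)

1. B_x = 2  [B = 2·N−C = 2·(8, 18)−(14, 19)]
2. B_y = 17  [B = 2·N−C = 2·(8, 18)−(14, 19)]
   so B = (2, 17)
3. A_x = 9  [A = 2·M−B = 2·(11/2, 18)−(2, 17)]
4. A_y = 19  [A = 2·M−B = 2·(11/2, 18)−(2, 17)]
   so A = (9, 19)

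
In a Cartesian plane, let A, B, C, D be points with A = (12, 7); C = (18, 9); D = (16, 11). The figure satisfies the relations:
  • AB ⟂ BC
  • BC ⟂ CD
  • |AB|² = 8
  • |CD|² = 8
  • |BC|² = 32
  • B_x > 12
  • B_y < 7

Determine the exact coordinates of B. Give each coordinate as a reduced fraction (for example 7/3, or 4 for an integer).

B = (14, 5)

1. B_x = 14  [[BC ⟂ CD ⇒ 2x-2y-18=0] ∩ [|B−(12, 7)|²=8]]
2. B_y = 5  [[BC ⟂ CD ⇒ 2x-2y-18=0] ∩ [|B−(12, 7)|²=8]]
   so B = (14, 5)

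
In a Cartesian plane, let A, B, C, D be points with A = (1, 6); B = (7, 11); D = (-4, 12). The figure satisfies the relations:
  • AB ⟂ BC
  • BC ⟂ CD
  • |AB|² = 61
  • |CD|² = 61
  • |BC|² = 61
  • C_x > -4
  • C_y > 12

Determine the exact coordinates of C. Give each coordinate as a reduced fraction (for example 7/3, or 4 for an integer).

1. C_x = 2  [[AB ⟂ BC ⇒ 6x+5y-97=0] ∩ [|C−(-4, 12)|²=61]]
2. C_y = 17  [[AB ⟂ BC ⇒ 6x+5y-97=0] ∩ [|C−(-4, 12)|²=61]]
   so C = (2, 17)

C = (2, 17)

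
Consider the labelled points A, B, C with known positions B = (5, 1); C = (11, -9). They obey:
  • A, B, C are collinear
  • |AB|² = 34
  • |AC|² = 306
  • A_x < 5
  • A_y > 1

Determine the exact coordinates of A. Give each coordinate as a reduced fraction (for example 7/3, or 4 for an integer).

A = (2, 6)

1. A_x = 2  [[A, B, C are collinear ⇒ 10x+6y-56=0] ∩ [|A−(5, 1)|²=34]]
2. A_y = 6  [[A, B, C are collinear ⇒ 10x+6y-56=0] ∩ [|A−(5, 1)|²=34]]
   so A = (2, 6)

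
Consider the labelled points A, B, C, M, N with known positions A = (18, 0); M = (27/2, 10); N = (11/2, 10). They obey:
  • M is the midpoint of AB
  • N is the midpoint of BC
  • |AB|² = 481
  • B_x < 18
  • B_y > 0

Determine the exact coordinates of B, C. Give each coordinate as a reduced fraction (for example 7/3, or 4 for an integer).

1. B_x = 9  [B = 2·M−A = 2·(27/2, 10)−(18, 0)]
2. B_y = 20  [B = 2·M−A = 2·(27/2, 10)−(18, 0)]
   so B = (9, 20)
3. C_x = 2  [C = 2·N−B = 2·(11/2, 10)−(9, 20)]
4. C_y = 0  [C = 2·N−B = 2·(11/2, 10)−(9, 20)]
   so C = (2, 0)

B = (9, 20)
C = (2, 0)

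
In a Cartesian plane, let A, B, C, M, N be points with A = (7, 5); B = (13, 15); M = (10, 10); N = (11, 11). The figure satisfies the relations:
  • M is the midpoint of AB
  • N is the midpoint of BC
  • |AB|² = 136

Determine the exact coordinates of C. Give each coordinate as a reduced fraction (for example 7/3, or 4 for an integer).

1. C_x = 9  [C = 2·N−B = 2·(11, 11)−(13, 15)]
2. C_y = 7  [C = 2·N−B = 2·(11, 11)−(13, 15)]
   so C = (9, 7)

C = (9, 7)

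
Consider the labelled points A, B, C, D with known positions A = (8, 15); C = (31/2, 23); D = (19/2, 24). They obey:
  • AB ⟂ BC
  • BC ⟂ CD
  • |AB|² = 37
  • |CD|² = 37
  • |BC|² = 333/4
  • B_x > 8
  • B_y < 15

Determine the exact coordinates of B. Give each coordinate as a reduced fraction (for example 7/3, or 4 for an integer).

1. B_x = 14  [[BC ⟂ CD ⇒ 6x-1y-70=0] ∩ [|B−(8, 15)|²=37]]
2. B_y = 14  [[BC ⟂ CD ⇒ 6x-1y-70=0] ∩ [|B−(8, 15)|²=37]]
   so B = (14, 14)

B = (14, 14)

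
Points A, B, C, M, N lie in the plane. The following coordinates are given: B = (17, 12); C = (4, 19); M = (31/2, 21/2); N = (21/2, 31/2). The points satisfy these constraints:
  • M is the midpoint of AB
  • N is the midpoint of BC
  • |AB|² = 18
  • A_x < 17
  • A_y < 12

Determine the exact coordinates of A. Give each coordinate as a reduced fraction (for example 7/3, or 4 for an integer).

A = (14, 9)

1. A_x = 14  [A = 2·M−B = 2·(31/2, 21/2)−(17, 12)]
2. A_y = 9  [A = 2·M−B = 2·(31/2, 21/2)−(17, 12)]
   so A = (14, 9)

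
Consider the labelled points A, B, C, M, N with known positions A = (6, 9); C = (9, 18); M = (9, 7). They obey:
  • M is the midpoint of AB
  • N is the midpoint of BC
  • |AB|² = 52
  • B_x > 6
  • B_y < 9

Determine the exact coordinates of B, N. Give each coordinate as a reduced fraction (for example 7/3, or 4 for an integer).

B = (12, 5)
N = (21/2, 23/2)

1. B_x = 12  [B = 2·M−A = 2·(9, 7)−(6, 9)]
2. B_y = 5  [B = 2·M−A = 2·(9, 7)−(6, 9)]
   so B = (12, 5)
3. N_x = 21/2  [2·N = B+C = (12, 5)+(9, 18)]
4. N_y = 23/2  [2·N = B+C = (12, 5)+(9, 18)]
   so N = (21/2, 23/2)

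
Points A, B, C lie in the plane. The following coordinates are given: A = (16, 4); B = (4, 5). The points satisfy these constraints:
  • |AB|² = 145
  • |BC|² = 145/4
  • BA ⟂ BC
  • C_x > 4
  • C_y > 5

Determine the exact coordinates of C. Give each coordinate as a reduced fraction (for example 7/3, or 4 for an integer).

C = (9/2, 11)

1. C_x = 9/2  [[BA ⟂ BC ⇒ 12x-1y-43=0] ∩ [|C−(4, 5)|²=145/4]]
2. C_y = 11  [[BA ⟂ BC ⇒ 12x-1y-43=0] ∩ [|C−(4, 5)|²=145/4]]
   so C = (9/2, 11)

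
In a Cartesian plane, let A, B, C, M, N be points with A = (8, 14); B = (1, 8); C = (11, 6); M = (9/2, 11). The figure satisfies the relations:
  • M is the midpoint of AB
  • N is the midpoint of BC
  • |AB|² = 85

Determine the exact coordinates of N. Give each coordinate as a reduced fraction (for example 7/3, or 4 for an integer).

1. N_x = 6  [2·N = B+C = (1, 8)+(11, 6)]
2. N_y = 7  [2·N = B+C = (1, 8)+(11, 6)]
   so N = (6, 7)

N = (6, 7)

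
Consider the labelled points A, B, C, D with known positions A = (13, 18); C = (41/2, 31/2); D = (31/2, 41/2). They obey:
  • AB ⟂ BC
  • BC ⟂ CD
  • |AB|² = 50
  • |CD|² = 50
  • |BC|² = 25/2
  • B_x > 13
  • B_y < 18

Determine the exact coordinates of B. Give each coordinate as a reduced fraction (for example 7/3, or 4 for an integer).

1. B_x = 18  [[BC ⟂ CD ⇒ 5x-5y-25=0] ∩ [|B−(13, 18)|²=50]]
2. B_y = 13  [[BC ⟂ CD ⇒ 5x-5y-25=0] ∩ [|B−(13, 18)|²=50]]
   so B = (18, 13)

B = (18, 13)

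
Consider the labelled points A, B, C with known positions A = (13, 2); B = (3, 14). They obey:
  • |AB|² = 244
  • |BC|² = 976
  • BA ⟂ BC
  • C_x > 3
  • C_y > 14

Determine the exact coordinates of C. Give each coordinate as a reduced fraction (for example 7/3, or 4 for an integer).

1. C_x = 27  [[BA ⟂ BC ⇒ 10x-12y+138=0] ∩ [|C−(3, 14)|²=976]]
2. C_y = 34  [[BA ⟂ BC ⇒ 10x-12y+138=0] ∩ [|C−(3, 14)|²=976]]
   so C = (27, 34)

C = (27, 34)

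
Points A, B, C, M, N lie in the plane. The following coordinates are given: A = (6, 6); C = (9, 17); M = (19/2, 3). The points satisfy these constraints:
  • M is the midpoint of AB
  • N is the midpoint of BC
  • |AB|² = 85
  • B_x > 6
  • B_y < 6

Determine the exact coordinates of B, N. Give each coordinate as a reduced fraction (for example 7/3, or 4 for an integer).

1. B_x = 13  [B = 2·M−A = 2·(19/2, 3)−(6, 6)]
2. B_y = 0  [B = 2·M−A = 2·(19/2, 3)−(6, 6)]
   so B = (13, 0)
3. N_x = 11  [2·N = B+C = (13, 0)+(9, 17)]
4. N_y = 17/2  [2·N = B+C = (13, 0)+(9, 17)]
   so N = (11, 17/2)

B = (13, 0)
N = (11, 17/2)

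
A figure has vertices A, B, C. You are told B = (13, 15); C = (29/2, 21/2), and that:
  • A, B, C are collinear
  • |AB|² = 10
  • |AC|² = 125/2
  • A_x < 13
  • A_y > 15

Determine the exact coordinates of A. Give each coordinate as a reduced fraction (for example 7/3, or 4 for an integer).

A = (12, 18)

1. A_x = 12  [[A, B, C are collinear ⇒ 9/2x+3/2y-81=0] ∩ [|A−(13, 15)|²=10]]
2. A_y = 18  [[A, B, C are collinear ⇒ 9/2x+3/2y-81=0] ∩ [|A−(13, 15)|²=10]]
   so A = (12, 18)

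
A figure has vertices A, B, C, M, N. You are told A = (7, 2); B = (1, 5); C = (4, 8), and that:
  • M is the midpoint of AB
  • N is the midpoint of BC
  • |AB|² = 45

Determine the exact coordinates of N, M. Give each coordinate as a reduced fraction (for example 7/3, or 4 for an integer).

N = (5/2, 13/2)
M = (4, 7/2)

1. M_x = 4  [2·M = A+B = (7, 2)+(1, 5)]
2. M_y = 7/2  [2·M = A+B = (7, 2)+(1, 5)]
   so M = (4, 7/2)
3. N_x = 5/2  [2·N = B+C = (1, 5)+(4, 8)]
4. N_y = 13/2  [2·N = B+C = (1, 5)+(4, 8)]
   so N = (5/2, 13/2)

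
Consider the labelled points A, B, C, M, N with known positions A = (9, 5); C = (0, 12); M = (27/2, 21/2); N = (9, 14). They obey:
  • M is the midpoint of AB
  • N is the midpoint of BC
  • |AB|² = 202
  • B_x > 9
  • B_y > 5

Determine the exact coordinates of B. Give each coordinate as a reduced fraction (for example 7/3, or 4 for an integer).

B = (18, 16)

1. B_x = 18  [B = 2·M−A = 2·(27/2, 21/2)−(9, 5)]
2. B_y = 16  [B = 2·M−A = 2·(27/2, 21/2)−(9, 5)]
   so B = (18, 16)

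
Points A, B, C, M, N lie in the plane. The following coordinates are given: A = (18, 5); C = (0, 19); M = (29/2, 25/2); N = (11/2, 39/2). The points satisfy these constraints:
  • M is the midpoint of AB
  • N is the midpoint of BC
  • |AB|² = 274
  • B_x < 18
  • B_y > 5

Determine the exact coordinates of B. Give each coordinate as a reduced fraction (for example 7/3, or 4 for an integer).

B = (11, 20)

1. B_x = 11  [B = 2·M−A = 2·(29/2, 25/2)−(18, 5)]
2. B_y = 20  [B = 2·M−A = 2·(29/2, 25/2)−(18, 5)]
   so B = (11, 20)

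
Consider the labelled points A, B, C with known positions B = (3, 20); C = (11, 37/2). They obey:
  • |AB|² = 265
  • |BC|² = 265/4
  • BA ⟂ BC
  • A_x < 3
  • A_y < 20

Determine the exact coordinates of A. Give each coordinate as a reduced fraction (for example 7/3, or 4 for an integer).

1. A_x = 0  [[BA ⟂ BC ⇒ 8x-3/2y+6=0] ∩ [|A−(3, 20)|²=265]]
2. A_y = 4  [[BA ⟂ BC ⇒ 8x-3/2y+6=0] ∩ [|A−(3, 20)|²=265]]
   so A = (0, 4)

A = (0, 4)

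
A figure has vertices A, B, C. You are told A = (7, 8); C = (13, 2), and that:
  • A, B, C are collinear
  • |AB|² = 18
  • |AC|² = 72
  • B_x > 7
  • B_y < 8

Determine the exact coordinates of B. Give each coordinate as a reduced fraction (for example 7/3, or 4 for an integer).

B = (10, 5)

1. B_x = 10  [[A, B, C are collinear ⇒ -6x-6y+90=0] ∩ [|B−(7, 8)|²=18]]
2. B_y = 5  [[A, B, C are collinear ⇒ -6x-6y+90=0] ∩ [|B−(7, 8)|²=18]]
   so B = (10, 5)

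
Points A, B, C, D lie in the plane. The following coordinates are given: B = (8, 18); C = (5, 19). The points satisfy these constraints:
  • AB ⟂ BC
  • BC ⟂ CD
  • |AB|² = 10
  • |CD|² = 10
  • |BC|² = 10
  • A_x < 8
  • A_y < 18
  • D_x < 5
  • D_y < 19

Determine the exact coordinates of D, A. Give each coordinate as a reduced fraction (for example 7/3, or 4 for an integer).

D = (4, 16)
A = (7, 15)

1. D_x = 4  [[BC ⟂ CD ⇒ -3x+1y-4=0] ∩ [|D−(5, 19)|²=10]]
2. D_y = 16  [[BC ⟂ CD ⇒ -3x+1y-4=0] ∩ [|D−(5, 19)|²=10]]
   so D = (4, 16)
3. A_x = 7  [[AB ⟂ BC ⇒ 3x-1y-6=0] ∩ [|A−(8, 18)|²=10]]
4. A_y = 15  [[AB ⟂ BC ⇒ 3x-1y-6=0] ∩ [|A−(8, 18)|²=10]]
   so A = (7, 15)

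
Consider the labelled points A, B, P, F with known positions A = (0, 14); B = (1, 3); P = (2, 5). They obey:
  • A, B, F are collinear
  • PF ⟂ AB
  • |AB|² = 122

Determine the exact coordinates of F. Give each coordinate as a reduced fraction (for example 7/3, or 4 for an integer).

1. F_x = 101/122  [[A, B, F are collinear ⇒ 11x+1y-14=0] ∩ [PF ⟂ AB ⇒ 1x-11y+53=0]]
2. F_y = 597/122  [[A, B, F are collinear ⇒ 11x+1y-14=0] ∩ [PF ⟂ AB ⇒ 1x-11y+53=0]]
   so F = (101/122, 597/122)

F = (101/122, 597/122)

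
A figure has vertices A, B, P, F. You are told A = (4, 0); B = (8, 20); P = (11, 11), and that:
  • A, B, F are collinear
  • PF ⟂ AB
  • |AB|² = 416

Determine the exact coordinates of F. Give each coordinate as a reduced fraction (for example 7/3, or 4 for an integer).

1. F_x = 83/13  [[A, B, F are collinear ⇒ -20x+4y+80=0] ∩ [PF ⟂ AB ⇒ 4x+20y-264=0]]
2. F_y = 155/13  [[A, B, F are collinear ⇒ -20x+4y+80=0] ∩ [PF ⟂ AB ⇒ 4x+20y-264=0]]
   so F = (83/13, 155/13)

F = (83/13, 155/13)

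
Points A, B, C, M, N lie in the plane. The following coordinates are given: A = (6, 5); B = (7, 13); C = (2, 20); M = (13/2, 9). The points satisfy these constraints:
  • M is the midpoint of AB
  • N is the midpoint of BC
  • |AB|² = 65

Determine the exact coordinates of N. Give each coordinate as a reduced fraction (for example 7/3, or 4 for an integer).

N = (9/2, 33/2)

1. N_x = 9/2  [2·N = B+C = (7, 13)+(2, 20)]
2. N_y = 33/2  [2·N = B+C = (7, 13)+(2, 20)]
   so N = (9/2, 33/2)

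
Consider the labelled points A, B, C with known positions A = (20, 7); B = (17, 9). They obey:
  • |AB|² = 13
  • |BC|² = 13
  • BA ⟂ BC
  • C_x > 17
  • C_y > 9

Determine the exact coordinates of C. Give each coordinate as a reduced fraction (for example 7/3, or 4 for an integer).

C = (19, 12)

1. C_x = 19  [[BA ⟂ BC ⇒ 3x-2y-33=0] ∩ [|C−(17, 9)|²=13]]
2. C_y = 12  [[BA ⟂ BC ⇒ 3x-2y-33=0] ∩ [|C−(17, 9)|²=13]]
   so C = (19, 12)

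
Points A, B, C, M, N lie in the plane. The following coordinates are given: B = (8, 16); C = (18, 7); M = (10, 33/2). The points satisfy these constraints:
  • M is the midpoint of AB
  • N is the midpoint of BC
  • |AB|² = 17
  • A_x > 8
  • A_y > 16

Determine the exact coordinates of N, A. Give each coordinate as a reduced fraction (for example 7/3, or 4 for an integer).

1. A_x = 12  [A = 2·M−B = 2·(10, 33/2)−(8, 16)]
2. A_y = 17  [A = 2·M−B = 2·(10, 33/2)−(8, 16)]
   so A = (12, 17)
3. N_x = 13  [2·N = B+C = (8, 16)+(18, 7)]
4. N_y = 23/2  [2·N = B+C = (8, 16)+(18, 7)]
   so N = (13, 23/2)

N = (13, 23/2)
A = (12, 17)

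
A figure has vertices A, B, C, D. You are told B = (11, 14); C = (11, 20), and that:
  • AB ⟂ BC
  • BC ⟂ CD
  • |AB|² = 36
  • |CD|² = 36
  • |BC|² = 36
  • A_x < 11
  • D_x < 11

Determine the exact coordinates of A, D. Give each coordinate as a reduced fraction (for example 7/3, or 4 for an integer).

1. A_x = 5  [[AB ⟂ BC ⇒ -6y+84=0] ∩ [|A−(11, 14)|²=36]]
2. A_y = 14  [[AB ⟂ BC ⇒ -6y+84=0] ∩ [|A−(11, 14)|²=36]]
   so A = (5, 14)
3. D_x = 5  [[BC ⟂ CD ⇒ 6y-120=0] ∩ [|D−(11, 20)|²=36]]
4. D_y = 20  [[BC ⟂ CD ⇒ 6y-120=0] ∩ [|D−(11, 20)|²=36]]
   so D = (5, 20)

A = (5, 14)
D = (5, 20)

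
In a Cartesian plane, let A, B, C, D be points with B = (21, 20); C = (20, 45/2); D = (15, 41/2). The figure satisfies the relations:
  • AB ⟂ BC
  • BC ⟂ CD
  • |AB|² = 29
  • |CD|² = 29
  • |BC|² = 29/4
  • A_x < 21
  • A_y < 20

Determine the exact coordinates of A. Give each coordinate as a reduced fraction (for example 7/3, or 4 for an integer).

A = (16, 18)

1. A_x = 16  [[AB ⟂ BC ⇒ 1x-5/2y+29=0] ∩ [|A−(21, 20)|²=29]]
2. A_y = 18  [[AB ⟂ BC ⇒ 1x-5/2y+29=0] ∩ [|A−(21, 20)|²=29]]
   so A = (16, 18)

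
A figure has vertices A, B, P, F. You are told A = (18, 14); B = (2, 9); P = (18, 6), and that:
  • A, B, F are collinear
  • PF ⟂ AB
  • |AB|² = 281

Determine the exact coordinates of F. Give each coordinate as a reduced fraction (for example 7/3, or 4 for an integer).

F = (4418/281, 3734/281)

1. F_x = 4418/281  [[A, B, F are collinear ⇒ 5x-16y+134=0] ∩ [PF ⟂ AB ⇒ -16x-5y+318=0]]
2. F_y = 3734/281  [[A, B, F are collinear ⇒ 5x-16y+134=0] ∩ [PF ⟂ AB ⇒ -16x-5y+318=0]]
   so F = (4418/281, 3734/281)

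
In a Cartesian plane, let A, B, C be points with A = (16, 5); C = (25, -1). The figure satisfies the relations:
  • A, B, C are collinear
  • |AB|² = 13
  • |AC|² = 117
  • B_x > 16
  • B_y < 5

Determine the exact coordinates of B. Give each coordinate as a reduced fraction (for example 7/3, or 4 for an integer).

B = (19, 3)

1. B_x = 19  [[A, B, C are collinear ⇒ -6x-9y+141=0] ∩ [|B−(16, 5)|²=13]]
2. B_y = 3  [[A, B, C are collinear ⇒ -6x-9y+141=0] ∩ [|B−(16, 5)|²=13]]
   so B = (19, 3)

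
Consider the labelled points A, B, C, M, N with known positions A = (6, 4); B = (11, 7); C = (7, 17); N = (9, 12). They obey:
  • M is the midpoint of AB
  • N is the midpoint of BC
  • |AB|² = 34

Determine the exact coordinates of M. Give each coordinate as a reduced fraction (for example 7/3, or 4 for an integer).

M = (17/2, 11/2)

1. M_x = 17/2  [2·M = A+B = (6, 4)+(11, 7)]
2. M_y = 11/2  [2·M = A+B = (6, 4)+(11, 7)]
   so M = (17/2, 11/2)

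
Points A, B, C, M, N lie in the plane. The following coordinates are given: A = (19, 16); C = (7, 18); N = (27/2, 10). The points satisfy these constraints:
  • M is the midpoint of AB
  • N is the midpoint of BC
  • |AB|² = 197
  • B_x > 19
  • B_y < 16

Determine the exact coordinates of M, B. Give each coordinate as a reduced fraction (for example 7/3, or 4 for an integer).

1. B_x = 20  [B = 2·N−C = 2·(27/2, 10)−(7, 18)]
2. B_y = 2  [B = 2·N−C = 2·(27/2, 10)−(7, 18)]
   so B = (20, 2)
3. M_x = 39/2  [2·M = A+B = (19, 16)+(20, 2)]
4. M_y = 9  [2·M = A+B = (19, 16)+(20, 2)]
   so M = (39/2, 9)

M = (39/2, 9)
B = (20, 2)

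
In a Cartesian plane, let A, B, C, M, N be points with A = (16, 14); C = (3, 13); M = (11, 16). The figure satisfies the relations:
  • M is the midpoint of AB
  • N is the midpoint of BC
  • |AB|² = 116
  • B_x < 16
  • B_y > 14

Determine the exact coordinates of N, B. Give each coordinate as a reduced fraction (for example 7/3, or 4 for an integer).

1. B_x = 6  [B = 2·M−A = 2·(11, 16)−(16, 14)]
2. B_y = 18  [B = 2·M−A = 2·(11, 16)−(16, 14)]
   so B = (6, 18)
3. N_x = 9/2  [2·N = B+C = (6, 18)+(3, 13)]
4. N_y = 31/2  [2·N = B+C = (6, 18)+(3, 13)]
   so N = (9/2, 31/2)

N = (9/2, 31/2)
B = (6, 18)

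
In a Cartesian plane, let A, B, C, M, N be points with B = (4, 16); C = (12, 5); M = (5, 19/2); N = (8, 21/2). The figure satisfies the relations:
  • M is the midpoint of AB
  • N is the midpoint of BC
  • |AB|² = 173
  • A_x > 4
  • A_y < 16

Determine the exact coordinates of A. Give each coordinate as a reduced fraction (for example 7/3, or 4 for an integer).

1. A_x = 6  [A = 2·M−B = 2·(5, 19/2)−(4, 16)]
2. A_y = 3  [A = 2·M−B = 2·(5, 19/2)−(4, 16)]
   so A = (6, 3)

A = (6, 3)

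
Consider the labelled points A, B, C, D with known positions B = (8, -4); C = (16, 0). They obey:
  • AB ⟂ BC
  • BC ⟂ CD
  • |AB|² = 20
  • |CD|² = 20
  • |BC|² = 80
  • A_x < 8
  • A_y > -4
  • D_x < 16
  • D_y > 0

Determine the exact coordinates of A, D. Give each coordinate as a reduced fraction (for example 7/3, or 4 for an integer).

A = (6, 0)
D = (14, 4)

1. A_x = 6  [[AB ⟂ BC ⇒ -8x-4y+48=0] ∩ [|A−(8, -4)|²=20]]
2. A_y = 0  [[AB ⟂ BC ⇒ -8x-4y+48=0] ∩ [|A−(8, -4)|²=20]]
   so A = (6, 0)
3. D_x = 14  [[BC ⟂ CD ⇒ 8x+4y-128=0] ∩ [|D−(16, 0)|²=20]]
4. D_y = 4  [[BC ⟂ CD ⇒ 8x+4y-128=0] ∩ [|D−(16, 0)|²=20]]
   so D = (14, 4)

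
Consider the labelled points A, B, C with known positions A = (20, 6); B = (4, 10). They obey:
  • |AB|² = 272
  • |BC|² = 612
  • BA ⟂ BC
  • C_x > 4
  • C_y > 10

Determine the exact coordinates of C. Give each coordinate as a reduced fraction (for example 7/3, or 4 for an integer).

C = (10, 34)

1. C_x = 10  [[BA ⟂ BC ⇒ 16x-4y-24=0] ∩ [|C−(4, 10)|²=612]]
2. C_y = 34  [[BA ⟂ BC ⇒ 16x-4y-24=0] ∩ [|C−(4, 10)|²=612]]
   so C = (10, 34)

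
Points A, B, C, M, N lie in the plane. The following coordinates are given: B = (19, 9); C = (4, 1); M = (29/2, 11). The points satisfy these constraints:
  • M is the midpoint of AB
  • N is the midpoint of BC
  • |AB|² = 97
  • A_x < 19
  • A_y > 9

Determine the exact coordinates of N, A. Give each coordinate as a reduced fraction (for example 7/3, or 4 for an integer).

N = (23/2, 5)
A = (10, 13)

1. A_x = 10  [A = 2·M−B = 2·(29/2, 11)−(19, 9)]
2. A_y = 13  [A = 2·M−B = 2·(29/2, 11)−(19, 9)]
   so A = (10, 13)
3. N_x = 23/2  [2·N = B+C = (19, 9)+(4, 1)]
4. N_y = 5  [2·N = B+C = (19, 9)+(4, 1)]
   so N = (23/2, 5)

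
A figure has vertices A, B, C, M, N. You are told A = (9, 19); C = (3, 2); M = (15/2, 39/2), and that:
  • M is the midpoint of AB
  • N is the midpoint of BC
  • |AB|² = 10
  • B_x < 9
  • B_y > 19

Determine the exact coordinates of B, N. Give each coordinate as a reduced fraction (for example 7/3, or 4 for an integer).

1. B_x = 6  [B = 2·M−A = 2·(15/2, 39/2)−(9, 19)]
2. B_y = 20  [B = 2·M−A = 2·(15/2, 39/2)−(9, 19)]
   so B = (6, 20)
3. N_x = 9/2  [2·N = B+C = (6, 20)+(3, 2)]
4. N_y = 11  [2·N = B+C = (6, 20)+(3, 2)]
   so N = (9/2, 11)

B = (6, 20)
N = (9/2, 11)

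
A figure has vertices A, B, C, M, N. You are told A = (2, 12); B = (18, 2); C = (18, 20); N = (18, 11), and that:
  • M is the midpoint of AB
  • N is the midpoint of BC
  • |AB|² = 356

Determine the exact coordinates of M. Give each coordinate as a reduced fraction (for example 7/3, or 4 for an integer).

1. M_x = 10  [2·M = A+B = (2, 12)+(18, 2)]
2. M_y = 7  [2·M = A+B = (2, 12)+(18, 2)]
   so M = (10, 7)

M = (10, 7)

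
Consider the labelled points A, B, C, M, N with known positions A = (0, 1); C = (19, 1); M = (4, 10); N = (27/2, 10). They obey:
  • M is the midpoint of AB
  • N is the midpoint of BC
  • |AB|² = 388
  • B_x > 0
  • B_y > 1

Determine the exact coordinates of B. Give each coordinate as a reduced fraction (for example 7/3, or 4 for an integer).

B = (8, 19)

1. B_x = 8  [B = 2·M−A = 2·(4, 10)−(0, 1)]
2. B_y = 19  [B = 2·M−A = 2·(4, 10)−(0, 1)]
   so B = (8, 19)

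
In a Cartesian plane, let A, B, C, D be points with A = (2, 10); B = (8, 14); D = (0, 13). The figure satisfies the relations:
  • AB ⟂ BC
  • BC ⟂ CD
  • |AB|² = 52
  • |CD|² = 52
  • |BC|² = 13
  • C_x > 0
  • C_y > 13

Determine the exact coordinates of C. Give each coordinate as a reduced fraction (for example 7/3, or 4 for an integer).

1. C_x = 6  [[AB ⟂ BC ⇒ 6x+4y-104=0] ∩ [|C−(0, 13)|²=52]]
2. C_y = 17  [[AB ⟂ BC ⇒ 6x+4y-104=0] ∩ [|C−(0, 13)|²=52]]
   so C = (6, 17)

C = (6, 17)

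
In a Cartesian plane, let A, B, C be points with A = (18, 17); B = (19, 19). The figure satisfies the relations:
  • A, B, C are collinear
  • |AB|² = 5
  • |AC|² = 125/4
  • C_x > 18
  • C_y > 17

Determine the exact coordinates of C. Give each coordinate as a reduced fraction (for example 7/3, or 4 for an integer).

1. C_x = 41/2  [[A, B, C are collinear ⇒ -2x+1y+19=0] ∩ [|C−(18, 17)|²=125/4]]
2. C_y = 22  [[A, B, C are collinear ⇒ -2x+1y+19=0] ∩ [|C−(18, 17)|²=125/4]]
   so C = (41/2, 22)

C = (41/2, 22)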